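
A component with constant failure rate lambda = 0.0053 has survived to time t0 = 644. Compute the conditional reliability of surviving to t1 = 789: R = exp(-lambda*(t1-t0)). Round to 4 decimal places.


lambda = 0.0053
t0 = 644, t1 = 789
t1 - t0 = 145
lambda * (t1-t0) = 0.0053 * 145 = 0.7685
R = exp(-0.7685)
R = 0.4637

0.4637


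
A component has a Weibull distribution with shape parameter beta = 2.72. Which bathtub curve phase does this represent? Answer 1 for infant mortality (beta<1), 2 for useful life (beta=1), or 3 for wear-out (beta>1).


beta = 2.72
Compare beta to 1:
beta < 1 => infant mortality (phase 1)
beta = 1 => useful life (phase 2)
beta > 1 => wear-out (phase 3)
Since beta = 2.72, this is wear-out (increasing failure rate)
Phase = 3

3


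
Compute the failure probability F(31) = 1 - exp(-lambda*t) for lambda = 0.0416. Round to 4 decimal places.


lambda = 0.0416, t = 31
lambda * t = 1.2896
exp(-1.2896) = 0.2754
F(t) = 1 - 0.2754
F(t) = 0.7246

0.7246


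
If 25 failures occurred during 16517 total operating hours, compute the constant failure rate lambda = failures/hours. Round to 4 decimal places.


failures = 25
total_hours = 16517
lambda = 25 / 16517
lambda = 0.0015

0.0015


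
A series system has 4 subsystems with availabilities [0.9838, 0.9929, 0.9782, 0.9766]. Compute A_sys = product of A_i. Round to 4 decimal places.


Subsystems: [0.9838, 0.9929, 0.9782, 0.9766]
After subsystem 1 (A=0.9838): product = 0.9838
After subsystem 2 (A=0.9929): product = 0.9768
After subsystem 3 (A=0.9782): product = 0.9555
After subsystem 4 (A=0.9766): product = 0.9332
A_sys = 0.9332

0.9332


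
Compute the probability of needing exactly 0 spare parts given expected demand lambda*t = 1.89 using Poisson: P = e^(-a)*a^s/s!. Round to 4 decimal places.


a = 1.89, s = 0
e^(-a) = e^(-1.89) = 0.1511
a^s = 1.89^0 = 1.0
s! = 1
P = 0.1511 * 1.0 / 1
P = 0.1511

0.1511


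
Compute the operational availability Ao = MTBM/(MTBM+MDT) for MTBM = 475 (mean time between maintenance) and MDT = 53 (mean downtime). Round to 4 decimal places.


MTBM = 475
MDT = 53
MTBM + MDT = 528
Ao = 475 / 528
Ao = 0.8996

0.8996


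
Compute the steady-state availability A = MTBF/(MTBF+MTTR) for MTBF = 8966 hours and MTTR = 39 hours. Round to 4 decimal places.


MTBF = 8966
MTTR = 39
MTBF + MTTR = 9005
A = 8966 / 9005
A = 0.9957

0.9957


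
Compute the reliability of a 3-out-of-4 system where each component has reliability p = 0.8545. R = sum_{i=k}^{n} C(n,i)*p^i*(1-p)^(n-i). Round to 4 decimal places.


k = 3, n = 4, p = 0.8545
i=3: C(4,3)=4 * 0.8545^3 * 0.1455^1 = 0.3631
i=4: C(4,4)=1 * 0.8545^4 * 0.1455^0 = 0.5331
R = sum of terms = 0.8963

0.8963


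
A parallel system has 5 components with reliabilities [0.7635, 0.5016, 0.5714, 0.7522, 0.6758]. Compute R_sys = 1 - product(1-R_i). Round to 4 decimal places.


Components: [0.7635, 0.5016, 0.5714, 0.7522, 0.6758]
(1 - 0.7635) = 0.2365, running product = 0.2365
(1 - 0.5016) = 0.4984, running product = 0.1179
(1 - 0.5714) = 0.4286, running product = 0.0505
(1 - 0.7522) = 0.2478, running product = 0.0125
(1 - 0.6758) = 0.3242, running product = 0.0041
Product of (1-R_i) = 0.0041
R_sys = 1 - 0.0041 = 0.9959

0.9959


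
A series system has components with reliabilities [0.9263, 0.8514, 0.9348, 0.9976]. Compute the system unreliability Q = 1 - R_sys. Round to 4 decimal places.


Components: [0.9263, 0.8514, 0.9348, 0.9976]
After component 1: product = 0.9263
After component 2: product = 0.7887
After component 3: product = 0.7372
After component 4: product = 0.7355
R_sys = 0.7355
Q = 1 - 0.7355 = 0.2645

0.2645


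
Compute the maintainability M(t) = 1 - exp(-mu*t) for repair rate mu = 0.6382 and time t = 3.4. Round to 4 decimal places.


mu = 0.6382, t = 3.4
mu * t = 0.6382 * 3.4 = 2.1699
exp(-2.1699) = 0.1142
M(t) = 1 - 0.1142
M(t) = 0.8858

0.8858


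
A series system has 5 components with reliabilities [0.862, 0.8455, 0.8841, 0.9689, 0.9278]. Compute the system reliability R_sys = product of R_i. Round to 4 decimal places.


Components: [0.862, 0.8455, 0.8841, 0.9689, 0.9278]
After component 1 (R=0.862): product = 0.862
After component 2 (R=0.8455): product = 0.7288
After component 3 (R=0.8841): product = 0.6444
After component 4 (R=0.9689): product = 0.6243
After component 5 (R=0.9278): product = 0.5792
R_sys = 0.5792

0.5792


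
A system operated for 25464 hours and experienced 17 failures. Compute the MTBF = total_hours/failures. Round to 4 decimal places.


total_hours = 25464
failures = 17
MTBF = 25464 / 17
MTBF = 1497.8824

1497.8824


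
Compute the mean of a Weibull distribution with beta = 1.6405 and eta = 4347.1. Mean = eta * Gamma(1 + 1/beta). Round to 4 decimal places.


beta = 1.6405, eta = 4347.1
1/beta = 0.6096
1 + 1/beta = 1.6096
Gamma(1.6096) = 0.8946
Mean = 4347.1 * 0.8946
Mean = 3889.0414

3889.0414


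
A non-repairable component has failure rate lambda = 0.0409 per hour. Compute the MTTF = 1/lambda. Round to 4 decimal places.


lambda = 0.0409
MTTF = 1 / 0.0409
MTTF = 24.4499

24.4499


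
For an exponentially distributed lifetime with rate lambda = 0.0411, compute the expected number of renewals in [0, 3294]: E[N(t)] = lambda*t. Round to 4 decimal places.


lambda = 0.0411
t = 3294
E[N(t)] = lambda * t
E[N(t)] = 0.0411 * 3294
E[N(t)] = 135.3834

135.3834


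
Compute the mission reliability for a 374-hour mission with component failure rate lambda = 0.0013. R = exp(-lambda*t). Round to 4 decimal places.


lambda = 0.0013
mission_time = 374
lambda * t = 0.0013 * 374 = 0.4862
R = exp(-0.4862)
R = 0.615

0.615


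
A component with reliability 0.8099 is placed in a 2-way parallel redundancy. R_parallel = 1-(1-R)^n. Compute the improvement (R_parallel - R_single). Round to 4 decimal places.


R_single = 0.8099, n = 2
1 - R_single = 0.1901
(1 - R_single)^n = 0.1901^2 = 0.0361
R_parallel = 1 - 0.0361 = 0.9639
Improvement = 0.9639 - 0.8099
Improvement = 0.154

0.154


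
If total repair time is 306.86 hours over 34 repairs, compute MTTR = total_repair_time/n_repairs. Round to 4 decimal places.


total_repair_time = 306.86
n_repairs = 34
MTTR = 306.86 / 34
MTTR = 9.0253

9.0253


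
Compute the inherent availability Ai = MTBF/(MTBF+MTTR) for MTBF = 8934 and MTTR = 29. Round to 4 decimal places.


MTBF = 8934
MTTR = 29
MTBF + MTTR = 8963
Ai = 8934 / 8963
Ai = 0.9968

0.9968


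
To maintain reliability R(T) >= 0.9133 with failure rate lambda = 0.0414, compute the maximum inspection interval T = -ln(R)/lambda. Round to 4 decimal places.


R_target = 0.9133
lambda = 0.0414
-ln(0.9133) = 0.0907
T = 0.0907 / 0.0414
T = 2.1906

2.1906


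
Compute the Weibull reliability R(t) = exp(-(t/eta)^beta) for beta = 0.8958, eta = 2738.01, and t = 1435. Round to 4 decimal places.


beta = 0.8958, eta = 2738.01, t = 1435
t/eta = 1435 / 2738.01 = 0.5241
(t/eta)^beta = 0.5241^0.8958 = 0.5606
R(t) = exp(-0.5606)
R(t) = 0.5709

0.5709


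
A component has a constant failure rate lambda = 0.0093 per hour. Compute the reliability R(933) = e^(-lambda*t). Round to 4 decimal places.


lambda = 0.0093
t = 933
lambda * t = 8.6769
R(t) = e^(-8.6769)
R(t) = 0.0002

0.0002


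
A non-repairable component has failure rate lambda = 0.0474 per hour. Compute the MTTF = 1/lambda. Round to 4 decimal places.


lambda = 0.0474
MTTF = 1 / 0.0474
MTTF = 21.097

21.097


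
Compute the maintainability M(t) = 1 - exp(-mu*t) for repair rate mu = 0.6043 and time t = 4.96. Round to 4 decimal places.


mu = 0.6043, t = 4.96
mu * t = 0.6043 * 4.96 = 2.9973
exp(-2.9973) = 0.0499
M(t) = 1 - 0.0499
M(t) = 0.9501

0.9501


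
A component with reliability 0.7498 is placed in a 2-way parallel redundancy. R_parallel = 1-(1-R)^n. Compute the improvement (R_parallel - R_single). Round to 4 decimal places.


R_single = 0.7498, n = 2
1 - R_single = 0.2502
(1 - R_single)^n = 0.2502^2 = 0.0626
R_parallel = 1 - 0.0626 = 0.9374
Improvement = 0.9374 - 0.7498
Improvement = 0.1876

0.1876


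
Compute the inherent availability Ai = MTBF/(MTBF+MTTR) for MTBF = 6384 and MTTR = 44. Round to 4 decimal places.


MTBF = 6384
MTTR = 44
MTBF + MTTR = 6428
Ai = 6384 / 6428
Ai = 0.9932

0.9932


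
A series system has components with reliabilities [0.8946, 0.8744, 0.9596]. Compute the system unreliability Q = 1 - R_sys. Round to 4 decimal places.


Components: [0.8946, 0.8744, 0.9596]
After component 1: product = 0.8946
After component 2: product = 0.7822
After component 3: product = 0.7506
R_sys = 0.7506
Q = 1 - 0.7506 = 0.2494

0.2494


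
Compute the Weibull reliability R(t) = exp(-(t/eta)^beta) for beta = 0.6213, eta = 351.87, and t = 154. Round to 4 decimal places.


beta = 0.6213, eta = 351.87, t = 154
t/eta = 154 / 351.87 = 0.4377
(t/eta)^beta = 0.4377^0.6213 = 0.5985
R(t) = exp(-0.5985)
R(t) = 0.5497

0.5497


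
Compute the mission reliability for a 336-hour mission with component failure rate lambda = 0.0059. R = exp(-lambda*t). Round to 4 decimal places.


lambda = 0.0059
mission_time = 336
lambda * t = 0.0059 * 336 = 1.9824
R = exp(-1.9824)
R = 0.1377

0.1377


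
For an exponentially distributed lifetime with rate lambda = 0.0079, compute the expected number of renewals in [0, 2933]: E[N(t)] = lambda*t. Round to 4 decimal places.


lambda = 0.0079
t = 2933
E[N(t)] = lambda * t
E[N(t)] = 0.0079 * 2933
E[N(t)] = 23.1707

23.1707


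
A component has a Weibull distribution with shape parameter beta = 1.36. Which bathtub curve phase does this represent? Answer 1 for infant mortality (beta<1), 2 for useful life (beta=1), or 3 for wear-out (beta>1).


beta = 1.36
Compare beta to 1:
beta < 1 => infant mortality (phase 1)
beta = 1 => useful life (phase 2)
beta > 1 => wear-out (phase 3)
Since beta = 1.36, this is wear-out (increasing failure rate)
Phase = 3

3


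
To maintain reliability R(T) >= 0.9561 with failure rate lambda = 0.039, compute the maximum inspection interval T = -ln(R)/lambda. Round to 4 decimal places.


R_target = 0.9561
lambda = 0.039
-ln(0.9561) = 0.0449
T = 0.0449 / 0.039
T = 1.1511

1.1511


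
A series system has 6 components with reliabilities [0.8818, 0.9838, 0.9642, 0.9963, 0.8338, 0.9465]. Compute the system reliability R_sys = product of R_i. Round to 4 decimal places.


Components: [0.8818, 0.9838, 0.9642, 0.9963, 0.8338, 0.9465]
After component 1 (R=0.8818): product = 0.8818
After component 2 (R=0.9838): product = 0.8675
After component 3 (R=0.9642): product = 0.8365
After component 4 (R=0.9963): product = 0.8334
After component 5 (R=0.8338): product = 0.6949
After component 6 (R=0.9465): product = 0.6577
R_sys = 0.6577

0.6577


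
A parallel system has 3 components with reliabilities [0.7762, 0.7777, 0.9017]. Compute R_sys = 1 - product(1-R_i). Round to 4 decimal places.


Components: [0.7762, 0.7777, 0.9017]
(1 - 0.7762) = 0.2238, running product = 0.2238
(1 - 0.7777) = 0.2223, running product = 0.0498
(1 - 0.9017) = 0.0983, running product = 0.0049
Product of (1-R_i) = 0.0049
R_sys = 1 - 0.0049 = 0.9951

0.9951


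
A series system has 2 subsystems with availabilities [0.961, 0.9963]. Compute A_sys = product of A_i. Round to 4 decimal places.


Subsystems: [0.961, 0.9963]
After subsystem 1 (A=0.961): product = 0.961
After subsystem 2 (A=0.9963): product = 0.9574
A_sys = 0.9574

0.9574


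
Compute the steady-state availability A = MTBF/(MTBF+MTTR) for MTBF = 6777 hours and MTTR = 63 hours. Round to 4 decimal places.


MTBF = 6777
MTTR = 63
MTBF + MTTR = 6840
A = 6777 / 6840
A = 0.9908

0.9908


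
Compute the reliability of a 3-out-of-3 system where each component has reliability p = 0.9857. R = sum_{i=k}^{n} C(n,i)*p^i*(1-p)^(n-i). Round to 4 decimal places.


k = 3, n = 3, p = 0.9857
i=3: C(3,3)=1 * 0.9857^3 * 0.0143^0 = 0.9577
R = sum of terms = 0.9577

0.9577


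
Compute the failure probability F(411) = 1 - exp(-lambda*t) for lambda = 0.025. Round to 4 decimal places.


lambda = 0.025, t = 411
lambda * t = 10.275
exp(-10.275) = 0.0
F(t) = 1 - 0.0
F(t) = 1.0

1.0


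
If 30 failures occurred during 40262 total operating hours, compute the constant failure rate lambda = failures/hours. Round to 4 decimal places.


failures = 30
total_hours = 40262
lambda = 30 / 40262
lambda = 0.0007

0.0007


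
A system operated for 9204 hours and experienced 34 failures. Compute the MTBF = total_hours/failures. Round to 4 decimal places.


total_hours = 9204
failures = 34
MTBF = 9204 / 34
MTBF = 270.7059

270.7059


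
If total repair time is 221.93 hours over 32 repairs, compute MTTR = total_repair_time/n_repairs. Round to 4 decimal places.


total_repair_time = 221.93
n_repairs = 32
MTTR = 221.93 / 32
MTTR = 6.9353

6.9353


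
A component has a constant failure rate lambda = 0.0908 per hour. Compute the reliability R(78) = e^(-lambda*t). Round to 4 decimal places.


lambda = 0.0908
t = 78
lambda * t = 7.0824
R(t) = e^(-7.0824)
R(t) = 0.0008

0.0008


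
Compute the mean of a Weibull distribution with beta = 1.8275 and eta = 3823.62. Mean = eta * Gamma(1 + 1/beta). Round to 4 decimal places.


beta = 1.8275, eta = 3823.62
1/beta = 0.5472
1 + 1/beta = 1.5472
Gamma(1.5472) = 0.8887
Mean = 3823.62 * 0.8887
Mean = 3397.9232

3397.9232


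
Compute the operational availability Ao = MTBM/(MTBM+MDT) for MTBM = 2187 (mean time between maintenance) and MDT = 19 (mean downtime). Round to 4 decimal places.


MTBM = 2187
MDT = 19
MTBM + MDT = 2206
Ao = 2187 / 2206
Ao = 0.9914

0.9914


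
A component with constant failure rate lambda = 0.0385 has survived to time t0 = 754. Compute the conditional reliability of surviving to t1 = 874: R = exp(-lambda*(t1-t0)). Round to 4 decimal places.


lambda = 0.0385
t0 = 754, t1 = 874
t1 - t0 = 120
lambda * (t1-t0) = 0.0385 * 120 = 4.62
R = exp(-4.62)
R = 0.0099

0.0099


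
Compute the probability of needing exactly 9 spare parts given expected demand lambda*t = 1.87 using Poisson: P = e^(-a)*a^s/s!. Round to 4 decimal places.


a = 1.87, s = 9
e^(-a) = e^(-1.87) = 0.1541
a^s = 1.87^9 = 279.624
s! = 362880
P = 0.1541 * 279.624 / 362880
P = 0.0001

0.0001


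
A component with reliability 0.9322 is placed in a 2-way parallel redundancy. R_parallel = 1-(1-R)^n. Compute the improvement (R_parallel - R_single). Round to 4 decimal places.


R_single = 0.9322, n = 2
1 - R_single = 0.0678
(1 - R_single)^n = 0.0678^2 = 0.0046
R_parallel = 1 - 0.0046 = 0.9954
Improvement = 0.9954 - 0.9322
Improvement = 0.0632

0.0632


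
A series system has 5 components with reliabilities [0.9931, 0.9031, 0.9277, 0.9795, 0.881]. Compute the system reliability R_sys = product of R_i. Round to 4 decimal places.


Components: [0.9931, 0.9031, 0.9277, 0.9795, 0.881]
After component 1 (R=0.9931): product = 0.9931
After component 2 (R=0.9031): product = 0.8969
After component 3 (R=0.9277): product = 0.832
After component 4 (R=0.9795): product = 0.815
After component 5 (R=0.881): product = 0.718
R_sys = 0.718

0.718


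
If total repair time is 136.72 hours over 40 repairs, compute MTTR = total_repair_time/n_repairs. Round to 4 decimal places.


total_repair_time = 136.72
n_repairs = 40
MTTR = 136.72 / 40
MTTR = 3.418

3.418


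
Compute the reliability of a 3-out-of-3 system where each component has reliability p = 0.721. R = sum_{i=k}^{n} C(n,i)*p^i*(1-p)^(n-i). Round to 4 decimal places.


k = 3, n = 3, p = 0.721
i=3: C(3,3)=1 * 0.721^3 * 0.279^0 = 0.3748
R = sum of terms = 0.3748

0.3748


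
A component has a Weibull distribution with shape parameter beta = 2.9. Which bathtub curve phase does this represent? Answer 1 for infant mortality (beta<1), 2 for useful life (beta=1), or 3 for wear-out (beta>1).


beta = 2.9
Compare beta to 1:
beta < 1 => infant mortality (phase 1)
beta = 1 => useful life (phase 2)
beta > 1 => wear-out (phase 3)
Since beta = 2.9, this is wear-out (increasing failure rate)
Phase = 3

3


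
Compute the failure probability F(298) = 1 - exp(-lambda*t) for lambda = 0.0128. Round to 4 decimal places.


lambda = 0.0128, t = 298
lambda * t = 3.8144
exp(-3.8144) = 0.0221
F(t) = 1 - 0.0221
F(t) = 0.9779

0.9779


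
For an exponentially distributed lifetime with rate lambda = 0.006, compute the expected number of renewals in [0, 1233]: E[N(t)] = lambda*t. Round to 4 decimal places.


lambda = 0.006
t = 1233
E[N(t)] = lambda * t
E[N(t)] = 0.006 * 1233
E[N(t)] = 7.398

7.398


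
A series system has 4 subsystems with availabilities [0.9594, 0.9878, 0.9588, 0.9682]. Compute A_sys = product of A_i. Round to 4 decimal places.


Subsystems: [0.9594, 0.9878, 0.9588, 0.9682]
After subsystem 1 (A=0.9594): product = 0.9594
After subsystem 2 (A=0.9878): product = 0.9477
After subsystem 3 (A=0.9588): product = 0.9087
After subsystem 4 (A=0.9682): product = 0.8798
A_sys = 0.8798

0.8798


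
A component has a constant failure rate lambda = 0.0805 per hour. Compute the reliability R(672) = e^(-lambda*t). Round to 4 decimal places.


lambda = 0.0805
t = 672
lambda * t = 54.096
R(t) = e^(-54.096)
R(t) = 0.0

0.0


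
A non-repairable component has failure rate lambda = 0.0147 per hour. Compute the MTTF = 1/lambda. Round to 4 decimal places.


lambda = 0.0147
MTTF = 1 / 0.0147
MTTF = 68.0272

68.0272


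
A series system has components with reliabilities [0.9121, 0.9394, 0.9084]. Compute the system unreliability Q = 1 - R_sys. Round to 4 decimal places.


Components: [0.9121, 0.9394, 0.9084]
After component 1: product = 0.9121
After component 2: product = 0.8568
After component 3: product = 0.7783
R_sys = 0.7783
Q = 1 - 0.7783 = 0.2217

0.2217


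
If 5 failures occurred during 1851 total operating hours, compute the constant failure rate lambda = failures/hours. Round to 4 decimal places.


failures = 5
total_hours = 1851
lambda = 5 / 1851
lambda = 0.0027

0.0027


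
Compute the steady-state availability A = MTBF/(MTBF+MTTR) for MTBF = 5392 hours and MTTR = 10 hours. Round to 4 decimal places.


MTBF = 5392
MTTR = 10
MTBF + MTTR = 5402
A = 5392 / 5402
A = 0.9981

0.9981


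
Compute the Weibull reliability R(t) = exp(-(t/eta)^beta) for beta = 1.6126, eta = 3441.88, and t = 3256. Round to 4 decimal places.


beta = 1.6126, eta = 3441.88, t = 3256
t/eta = 3256 / 3441.88 = 0.946
(t/eta)^beta = 0.946^1.6126 = 0.9144
R(t) = exp(-0.9144)
R(t) = 0.4008

0.4008


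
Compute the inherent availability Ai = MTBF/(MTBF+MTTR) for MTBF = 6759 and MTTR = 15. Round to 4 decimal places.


MTBF = 6759
MTTR = 15
MTBF + MTTR = 6774
Ai = 6759 / 6774
Ai = 0.9978

0.9978


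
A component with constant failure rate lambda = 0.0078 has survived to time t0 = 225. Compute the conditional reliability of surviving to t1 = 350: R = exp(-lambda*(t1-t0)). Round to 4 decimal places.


lambda = 0.0078
t0 = 225, t1 = 350
t1 - t0 = 125
lambda * (t1-t0) = 0.0078 * 125 = 0.975
R = exp(-0.975)
R = 0.3772

0.3772


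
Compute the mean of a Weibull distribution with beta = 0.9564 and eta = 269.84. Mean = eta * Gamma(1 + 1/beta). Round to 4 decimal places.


beta = 0.9564, eta = 269.84
1/beta = 1.0456
1 + 1/beta = 2.0456
Gamma(2.0456) = 1.0201
Mean = 269.84 * 1.0201
Mean = 275.274

275.274


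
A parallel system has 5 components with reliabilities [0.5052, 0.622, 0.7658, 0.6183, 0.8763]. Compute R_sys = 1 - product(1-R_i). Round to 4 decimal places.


Components: [0.5052, 0.622, 0.7658, 0.6183, 0.8763]
(1 - 0.5052) = 0.4948, running product = 0.4948
(1 - 0.622) = 0.378, running product = 0.187
(1 - 0.7658) = 0.2342, running product = 0.0438
(1 - 0.6183) = 0.3817, running product = 0.0167
(1 - 0.8763) = 0.1237, running product = 0.0021
Product of (1-R_i) = 0.0021
R_sys = 1 - 0.0021 = 0.9979

0.9979


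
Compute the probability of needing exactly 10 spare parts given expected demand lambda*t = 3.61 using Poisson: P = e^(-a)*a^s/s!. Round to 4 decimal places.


a = 3.61, s = 10
e^(-a) = e^(-3.61) = 0.0271
a^s = 3.61^10 = 375899.7346
s! = 3628800
P = 0.0271 * 375899.7346 / 3628800
P = 0.0028

0.0028


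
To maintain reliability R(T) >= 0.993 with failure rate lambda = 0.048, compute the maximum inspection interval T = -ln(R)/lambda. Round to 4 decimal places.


R_target = 0.993
lambda = 0.048
-ln(0.993) = 0.007
T = 0.007 / 0.048
T = 0.1463

0.1463


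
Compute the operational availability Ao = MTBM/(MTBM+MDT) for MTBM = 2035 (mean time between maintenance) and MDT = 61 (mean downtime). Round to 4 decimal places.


MTBM = 2035
MDT = 61
MTBM + MDT = 2096
Ao = 2035 / 2096
Ao = 0.9709

0.9709


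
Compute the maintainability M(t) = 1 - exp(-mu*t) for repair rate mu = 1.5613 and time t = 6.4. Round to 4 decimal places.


mu = 1.5613, t = 6.4
mu * t = 1.5613 * 6.4 = 9.9923
exp(-9.9923) = 0.0
M(t) = 1 - 0.0
M(t) = 1.0

1.0


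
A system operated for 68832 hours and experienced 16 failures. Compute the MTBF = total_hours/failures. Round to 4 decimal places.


total_hours = 68832
failures = 16
MTBF = 68832 / 16
MTBF = 4302.0

4302.0


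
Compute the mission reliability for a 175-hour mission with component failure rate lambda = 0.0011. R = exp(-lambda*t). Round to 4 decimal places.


lambda = 0.0011
mission_time = 175
lambda * t = 0.0011 * 175 = 0.1925
R = exp(-0.1925)
R = 0.8249

0.8249


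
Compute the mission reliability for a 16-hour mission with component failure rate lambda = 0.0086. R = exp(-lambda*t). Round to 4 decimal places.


lambda = 0.0086
mission_time = 16
lambda * t = 0.0086 * 16 = 0.1376
R = exp(-0.1376)
R = 0.8714

0.8714


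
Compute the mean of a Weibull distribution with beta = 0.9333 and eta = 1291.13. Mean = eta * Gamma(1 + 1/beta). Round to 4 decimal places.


beta = 0.9333, eta = 1291.13
1/beta = 1.0715
1 + 1/beta = 2.0715
Gamma(2.0715) = 1.0324
Mean = 1291.13 * 1.0324
Mean = 1332.8984

1332.8984


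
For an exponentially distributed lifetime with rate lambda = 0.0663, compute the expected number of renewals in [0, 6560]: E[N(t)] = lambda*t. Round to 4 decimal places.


lambda = 0.0663
t = 6560
E[N(t)] = lambda * t
E[N(t)] = 0.0663 * 6560
E[N(t)] = 434.928

434.928


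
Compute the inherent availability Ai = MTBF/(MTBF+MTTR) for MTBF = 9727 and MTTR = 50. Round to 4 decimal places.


MTBF = 9727
MTTR = 50
MTBF + MTTR = 9777
Ai = 9727 / 9777
Ai = 0.9949

0.9949


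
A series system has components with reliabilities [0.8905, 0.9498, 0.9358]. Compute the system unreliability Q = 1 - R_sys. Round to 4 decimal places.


Components: [0.8905, 0.9498, 0.9358]
After component 1: product = 0.8905
After component 2: product = 0.8458
After component 3: product = 0.7915
R_sys = 0.7915
Q = 1 - 0.7915 = 0.2085

0.2085


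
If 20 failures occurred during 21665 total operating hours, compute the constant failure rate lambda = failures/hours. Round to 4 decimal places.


failures = 20
total_hours = 21665
lambda = 20 / 21665
lambda = 0.0009

0.0009


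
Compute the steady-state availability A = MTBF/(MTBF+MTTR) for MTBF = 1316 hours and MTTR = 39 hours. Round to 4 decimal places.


MTBF = 1316
MTTR = 39
MTBF + MTTR = 1355
A = 1316 / 1355
A = 0.9712

0.9712


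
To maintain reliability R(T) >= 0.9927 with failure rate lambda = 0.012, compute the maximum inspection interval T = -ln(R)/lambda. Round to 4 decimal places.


R_target = 0.9927
lambda = 0.012
-ln(0.9927) = 0.0073
T = 0.0073 / 0.012
T = 0.6106

0.6106


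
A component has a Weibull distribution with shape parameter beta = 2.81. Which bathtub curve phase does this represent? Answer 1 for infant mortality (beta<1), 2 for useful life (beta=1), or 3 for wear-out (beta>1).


beta = 2.81
Compare beta to 1:
beta < 1 => infant mortality (phase 1)
beta = 1 => useful life (phase 2)
beta > 1 => wear-out (phase 3)
Since beta = 2.81, this is wear-out (increasing failure rate)
Phase = 3

3


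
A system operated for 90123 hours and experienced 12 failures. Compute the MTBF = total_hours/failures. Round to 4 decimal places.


total_hours = 90123
failures = 12
MTBF = 90123 / 12
MTBF = 7510.25

7510.25


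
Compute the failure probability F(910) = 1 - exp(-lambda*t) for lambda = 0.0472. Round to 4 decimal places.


lambda = 0.0472, t = 910
lambda * t = 42.952
exp(-42.952) = 0.0
F(t) = 1 - 0.0
F(t) = 1.0

1.0


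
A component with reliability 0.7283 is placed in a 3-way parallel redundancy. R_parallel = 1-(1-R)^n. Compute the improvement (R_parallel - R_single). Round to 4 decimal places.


R_single = 0.7283, n = 3
1 - R_single = 0.2717
(1 - R_single)^n = 0.2717^3 = 0.0201
R_parallel = 1 - 0.0201 = 0.9799
Improvement = 0.9799 - 0.7283
Improvement = 0.2516

0.2516


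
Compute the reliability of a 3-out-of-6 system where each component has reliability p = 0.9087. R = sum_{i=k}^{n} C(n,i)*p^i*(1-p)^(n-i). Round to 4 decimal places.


k = 3, n = 6, p = 0.9087
i=3: C(6,3)=20 * 0.9087^3 * 0.0913^3 = 0.0114
i=4: C(6,4)=15 * 0.9087^4 * 0.0913^2 = 0.0853
i=5: C(6,5)=6 * 0.9087^5 * 0.0913^1 = 0.3394
i=6: C(6,6)=1 * 0.9087^6 * 0.0913^0 = 0.563
R = sum of terms = 0.9991

0.9991


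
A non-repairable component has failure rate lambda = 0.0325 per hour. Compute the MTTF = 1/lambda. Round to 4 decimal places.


lambda = 0.0325
MTTF = 1 / 0.0325
MTTF = 30.7692

30.7692


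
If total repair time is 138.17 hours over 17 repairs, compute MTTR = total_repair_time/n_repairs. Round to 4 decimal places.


total_repair_time = 138.17
n_repairs = 17
MTTR = 138.17 / 17
MTTR = 8.1276

8.1276


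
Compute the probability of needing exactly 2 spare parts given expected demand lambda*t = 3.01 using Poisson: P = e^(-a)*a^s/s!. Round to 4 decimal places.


a = 3.01, s = 2
e^(-a) = e^(-3.01) = 0.0493
a^s = 3.01^2 = 9.0601
s! = 2
P = 0.0493 * 9.0601 / 2
P = 0.2233

0.2233


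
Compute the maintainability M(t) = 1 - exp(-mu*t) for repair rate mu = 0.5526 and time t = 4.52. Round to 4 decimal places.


mu = 0.5526, t = 4.52
mu * t = 0.5526 * 4.52 = 2.4978
exp(-2.4978) = 0.0823
M(t) = 1 - 0.0823
M(t) = 0.9177

0.9177


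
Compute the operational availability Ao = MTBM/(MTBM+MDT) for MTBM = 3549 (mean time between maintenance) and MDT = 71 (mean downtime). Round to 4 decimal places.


MTBM = 3549
MDT = 71
MTBM + MDT = 3620
Ao = 3549 / 3620
Ao = 0.9804

0.9804


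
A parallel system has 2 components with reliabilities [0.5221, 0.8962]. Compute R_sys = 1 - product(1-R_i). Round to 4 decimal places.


Components: [0.5221, 0.8962]
(1 - 0.5221) = 0.4779, running product = 0.4779
(1 - 0.8962) = 0.1038, running product = 0.0496
Product of (1-R_i) = 0.0496
R_sys = 1 - 0.0496 = 0.9504

0.9504


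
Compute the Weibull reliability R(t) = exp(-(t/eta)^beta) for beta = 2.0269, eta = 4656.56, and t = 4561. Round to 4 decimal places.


beta = 2.0269, eta = 4656.56, t = 4561
t/eta = 4561 / 4656.56 = 0.9795
(t/eta)^beta = 0.9795^2.0269 = 0.9588
R(t) = exp(-0.9588)
R(t) = 0.3833

0.3833


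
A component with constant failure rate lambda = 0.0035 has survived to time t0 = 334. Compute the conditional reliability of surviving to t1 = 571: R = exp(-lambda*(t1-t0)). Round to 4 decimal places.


lambda = 0.0035
t0 = 334, t1 = 571
t1 - t0 = 237
lambda * (t1-t0) = 0.0035 * 237 = 0.8295
R = exp(-0.8295)
R = 0.4363

0.4363


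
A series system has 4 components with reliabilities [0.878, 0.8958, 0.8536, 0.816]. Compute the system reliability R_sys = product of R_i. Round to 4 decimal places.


Components: [0.878, 0.8958, 0.8536, 0.816]
After component 1 (R=0.878): product = 0.878
After component 2 (R=0.8958): product = 0.7865
After component 3 (R=0.8536): product = 0.6714
After component 4 (R=0.816): product = 0.5478
R_sys = 0.5478

0.5478


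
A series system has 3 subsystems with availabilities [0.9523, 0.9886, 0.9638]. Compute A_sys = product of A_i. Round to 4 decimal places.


Subsystems: [0.9523, 0.9886, 0.9638]
After subsystem 1 (A=0.9523): product = 0.9523
After subsystem 2 (A=0.9886): product = 0.9414
After subsystem 3 (A=0.9638): product = 0.9074
A_sys = 0.9074

0.9074


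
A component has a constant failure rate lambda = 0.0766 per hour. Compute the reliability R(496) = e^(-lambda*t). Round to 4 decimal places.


lambda = 0.0766
t = 496
lambda * t = 37.9936
R(t) = e^(-37.9936)
R(t) = 0.0

0.0


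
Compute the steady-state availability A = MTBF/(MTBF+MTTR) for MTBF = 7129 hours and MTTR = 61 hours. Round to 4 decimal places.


MTBF = 7129
MTTR = 61
MTBF + MTTR = 7190
A = 7129 / 7190
A = 0.9915

0.9915


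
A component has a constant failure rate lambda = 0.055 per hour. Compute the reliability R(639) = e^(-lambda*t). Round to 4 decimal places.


lambda = 0.055
t = 639
lambda * t = 35.145
R(t) = e^(-35.145)
R(t) = 0.0

0.0


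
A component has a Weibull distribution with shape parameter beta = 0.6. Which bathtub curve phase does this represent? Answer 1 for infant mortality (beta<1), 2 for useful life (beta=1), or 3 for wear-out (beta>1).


beta = 0.6
Compare beta to 1:
beta < 1 => infant mortality (phase 1)
beta = 1 => useful life (phase 2)
beta > 1 => wear-out (phase 3)
Since beta = 0.6, this is infant mortality (decreasing failure rate)
Phase = 1

1


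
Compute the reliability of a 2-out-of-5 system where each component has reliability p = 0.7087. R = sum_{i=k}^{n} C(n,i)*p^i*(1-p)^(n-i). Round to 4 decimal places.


k = 2, n = 5, p = 0.7087
i=2: C(5,2)=10 * 0.7087^2 * 0.2913^3 = 0.1241
i=3: C(5,3)=10 * 0.7087^3 * 0.2913^2 = 0.302
i=4: C(5,4)=5 * 0.7087^4 * 0.2913^1 = 0.3674
i=5: C(5,5)=1 * 0.7087^5 * 0.2913^0 = 0.1788
R = sum of terms = 0.9724

0.9724


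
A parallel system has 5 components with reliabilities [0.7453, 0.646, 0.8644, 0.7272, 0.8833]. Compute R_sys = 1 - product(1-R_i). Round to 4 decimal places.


Components: [0.7453, 0.646, 0.8644, 0.7272, 0.8833]
(1 - 0.7453) = 0.2547, running product = 0.2547
(1 - 0.646) = 0.354, running product = 0.0902
(1 - 0.8644) = 0.1356, running product = 0.0122
(1 - 0.7272) = 0.2728, running product = 0.0033
(1 - 0.8833) = 0.1167, running product = 0.0004
Product of (1-R_i) = 0.0004
R_sys = 1 - 0.0004 = 0.9996

0.9996


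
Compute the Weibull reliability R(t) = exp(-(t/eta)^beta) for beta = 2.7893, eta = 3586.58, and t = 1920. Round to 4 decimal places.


beta = 2.7893, eta = 3586.58, t = 1920
t/eta = 1920 / 3586.58 = 0.5353
(t/eta)^beta = 0.5353^2.7893 = 0.175
R(t) = exp(-0.175)
R(t) = 0.8395

0.8395


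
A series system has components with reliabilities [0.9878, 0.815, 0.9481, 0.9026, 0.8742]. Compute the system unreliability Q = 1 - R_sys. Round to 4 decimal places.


Components: [0.9878, 0.815, 0.9481, 0.9026, 0.8742]
After component 1: product = 0.9878
After component 2: product = 0.8051
After component 3: product = 0.7633
After component 4: product = 0.6889
After component 5: product = 0.6023
R_sys = 0.6023
Q = 1 - 0.6023 = 0.3977

0.3977


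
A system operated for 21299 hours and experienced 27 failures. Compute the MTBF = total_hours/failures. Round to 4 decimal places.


total_hours = 21299
failures = 27
MTBF = 21299 / 27
MTBF = 788.8519

788.8519


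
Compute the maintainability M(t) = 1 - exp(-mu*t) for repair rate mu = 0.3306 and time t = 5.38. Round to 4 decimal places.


mu = 0.3306, t = 5.38
mu * t = 0.3306 * 5.38 = 1.7786
exp(-1.7786) = 0.1689
M(t) = 1 - 0.1689
M(t) = 0.8311

0.8311


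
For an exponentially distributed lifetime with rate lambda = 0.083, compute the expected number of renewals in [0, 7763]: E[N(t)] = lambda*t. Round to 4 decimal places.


lambda = 0.083
t = 7763
E[N(t)] = lambda * t
E[N(t)] = 0.083 * 7763
E[N(t)] = 644.329

644.329


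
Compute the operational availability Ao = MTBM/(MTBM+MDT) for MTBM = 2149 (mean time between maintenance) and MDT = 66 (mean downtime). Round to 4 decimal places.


MTBM = 2149
MDT = 66
MTBM + MDT = 2215
Ao = 2149 / 2215
Ao = 0.9702

0.9702


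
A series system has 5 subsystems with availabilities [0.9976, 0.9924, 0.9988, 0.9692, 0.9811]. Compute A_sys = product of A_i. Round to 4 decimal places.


Subsystems: [0.9976, 0.9924, 0.9988, 0.9692, 0.9811]
After subsystem 1 (A=0.9976): product = 0.9976
After subsystem 2 (A=0.9924): product = 0.99
After subsystem 3 (A=0.9988): product = 0.9888
After subsystem 4 (A=0.9692): product = 0.9584
After subsystem 5 (A=0.9811): product = 0.9403
A_sys = 0.9403

0.9403


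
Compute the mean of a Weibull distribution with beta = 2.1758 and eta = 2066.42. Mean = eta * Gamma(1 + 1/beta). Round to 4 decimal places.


beta = 2.1758, eta = 2066.42
1/beta = 0.4596
1 + 1/beta = 1.4596
Gamma(1.4596) = 0.8856
Mean = 2066.42 * 0.8856
Mean = 1830.0318

1830.0318


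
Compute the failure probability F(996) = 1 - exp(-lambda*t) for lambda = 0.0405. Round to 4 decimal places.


lambda = 0.0405, t = 996
lambda * t = 40.338
exp(-40.338) = 0.0
F(t) = 1 - 0.0
F(t) = 1.0

1.0


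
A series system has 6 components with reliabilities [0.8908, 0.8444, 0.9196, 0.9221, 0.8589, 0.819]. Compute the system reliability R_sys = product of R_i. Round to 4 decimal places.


Components: [0.8908, 0.8444, 0.9196, 0.9221, 0.8589, 0.819]
After component 1 (R=0.8908): product = 0.8908
After component 2 (R=0.8444): product = 0.7522
After component 3 (R=0.9196): product = 0.6917
After component 4 (R=0.9221): product = 0.6378
After component 5 (R=0.8589): product = 0.5478
After component 6 (R=0.819): product = 0.4487
R_sys = 0.4487

0.4487


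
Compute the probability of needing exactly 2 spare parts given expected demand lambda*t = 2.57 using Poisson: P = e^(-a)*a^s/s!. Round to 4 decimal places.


a = 2.57, s = 2
e^(-a) = e^(-2.57) = 0.0765
a^s = 2.57^2 = 6.6049
s! = 2
P = 0.0765 * 6.6049 / 2
P = 0.2528

0.2528


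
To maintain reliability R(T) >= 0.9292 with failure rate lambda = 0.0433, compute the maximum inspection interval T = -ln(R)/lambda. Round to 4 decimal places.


R_target = 0.9292
lambda = 0.0433
-ln(0.9292) = 0.0734
T = 0.0734 / 0.0433
T = 1.6959

1.6959


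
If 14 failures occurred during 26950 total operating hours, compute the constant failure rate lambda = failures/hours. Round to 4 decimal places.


failures = 14
total_hours = 26950
lambda = 14 / 26950
lambda = 0.0005

0.0005


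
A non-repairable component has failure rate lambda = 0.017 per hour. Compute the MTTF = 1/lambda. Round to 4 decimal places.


lambda = 0.017
MTTF = 1 / 0.017
MTTF = 58.8235

58.8235


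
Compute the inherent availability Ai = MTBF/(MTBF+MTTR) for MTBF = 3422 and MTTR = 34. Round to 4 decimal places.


MTBF = 3422
MTTR = 34
MTBF + MTTR = 3456
Ai = 3422 / 3456
Ai = 0.9902

0.9902


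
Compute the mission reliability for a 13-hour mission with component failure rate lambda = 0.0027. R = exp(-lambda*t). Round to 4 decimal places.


lambda = 0.0027
mission_time = 13
lambda * t = 0.0027 * 13 = 0.0351
R = exp(-0.0351)
R = 0.9655

0.9655


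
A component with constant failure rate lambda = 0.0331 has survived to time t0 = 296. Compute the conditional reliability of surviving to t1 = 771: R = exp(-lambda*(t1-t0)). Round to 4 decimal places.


lambda = 0.0331
t0 = 296, t1 = 771
t1 - t0 = 475
lambda * (t1-t0) = 0.0331 * 475 = 15.7225
R = exp(-15.7225)
R = 0.0

0.0


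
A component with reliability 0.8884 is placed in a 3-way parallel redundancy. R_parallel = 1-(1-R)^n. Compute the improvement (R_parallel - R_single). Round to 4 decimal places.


R_single = 0.8884, n = 3
1 - R_single = 0.1116
(1 - R_single)^n = 0.1116^3 = 0.0014
R_parallel = 1 - 0.0014 = 0.9986
Improvement = 0.9986 - 0.8884
Improvement = 0.1102

0.1102


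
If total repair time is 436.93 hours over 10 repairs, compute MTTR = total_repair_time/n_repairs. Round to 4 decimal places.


total_repair_time = 436.93
n_repairs = 10
MTTR = 436.93 / 10
MTTR = 43.693

43.693


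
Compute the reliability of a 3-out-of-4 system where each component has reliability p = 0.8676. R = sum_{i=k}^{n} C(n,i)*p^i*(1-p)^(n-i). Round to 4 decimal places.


k = 3, n = 4, p = 0.8676
i=3: C(4,3)=4 * 0.8676^3 * 0.1324^1 = 0.3459
i=4: C(4,4)=1 * 0.8676^4 * 0.1324^0 = 0.5666
R = sum of terms = 0.9125

0.9125


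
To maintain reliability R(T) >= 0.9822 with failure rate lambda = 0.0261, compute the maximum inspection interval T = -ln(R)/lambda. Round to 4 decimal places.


R_target = 0.9822
lambda = 0.0261
-ln(0.9822) = 0.018
T = 0.018 / 0.0261
T = 0.6881

0.6881


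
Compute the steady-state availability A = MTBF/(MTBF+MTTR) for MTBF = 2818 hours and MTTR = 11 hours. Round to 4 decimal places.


MTBF = 2818
MTTR = 11
MTBF + MTTR = 2829
A = 2818 / 2829
A = 0.9961

0.9961


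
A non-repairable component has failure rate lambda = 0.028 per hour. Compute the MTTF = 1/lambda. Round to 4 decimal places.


lambda = 0.028
MTTF = 1 / 0.028
MTTF = 35.7143

35.7143


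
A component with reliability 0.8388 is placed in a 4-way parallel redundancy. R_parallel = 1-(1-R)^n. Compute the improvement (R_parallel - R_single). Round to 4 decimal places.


R_single = 0.8388, n = 4
1 - R_single = 0.1612
(1 - R_single)^n = 0.1612^4 = 0.0007
R_parallel = 1 - 0.0007 = 0.9993
Improvement = 0.9993 - 0.8388
Improvement = 0.1605

0.1605


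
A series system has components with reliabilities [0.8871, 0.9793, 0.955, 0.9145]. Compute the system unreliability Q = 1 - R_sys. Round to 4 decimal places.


Components: [0.8871, 0.9793, 0.955, 0.9145]
After component 1: product = 0.8871
After component 2: product = 0.8687
After component 3: product = 0.8296
After component 4: product = 0.7587
R_sys = 0.7587
Q = 1 - 0.7587 = 0.2413

0.2413


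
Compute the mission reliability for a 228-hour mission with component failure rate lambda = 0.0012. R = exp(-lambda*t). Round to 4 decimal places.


lambda = 0.0012
mission_time = 228
lambda * t = 0.0012 * 228 = 0.2736
R = exp(-0.2736)
R = 0.7606

0.7606


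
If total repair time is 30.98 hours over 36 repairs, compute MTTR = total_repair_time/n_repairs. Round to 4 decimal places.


total_repair_time = 30.98
n_repairs = 36
MTTR = 30.98 / 36
MTTR = 0.8606

0.8606


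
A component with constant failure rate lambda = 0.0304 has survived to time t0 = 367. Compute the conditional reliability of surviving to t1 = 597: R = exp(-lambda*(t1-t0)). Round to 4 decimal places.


lambda = 0.0304
t0 = 367, t1 = 597
t1 - t0 = 230
lambda * (t1-t0) = 0.0304 * 230 = 6.992
R = exp(-6.992)
R = 0.0009

0.0009


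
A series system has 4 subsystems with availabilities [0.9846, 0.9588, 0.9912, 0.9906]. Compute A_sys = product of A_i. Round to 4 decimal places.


Subsystems: [0.9846, 0.9588, 0.9912, 0.9906]
After subsystem 1 (A=0.9846): product = 0.9846
After subsystem 2 (A=0.9588): product = 0.944
After subsystem 3 (A=0.9912): product = 0.9357
After subsystem 4 (A=0.9906): product = 0.9269
A_sys = 0.9269

0.9269


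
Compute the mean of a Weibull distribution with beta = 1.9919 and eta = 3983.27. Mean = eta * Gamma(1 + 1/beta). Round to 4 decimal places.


beta = 1.9919, eta = 3983.27
1/beta = 0.502
1 + 1/beta = 1.502
Gamma(1.502) = 0.8863
Mean = 3983.27 * 0.8863
Mean = 3530.3499

3530.3499


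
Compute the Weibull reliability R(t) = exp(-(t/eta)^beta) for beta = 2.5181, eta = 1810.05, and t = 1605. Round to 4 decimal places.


beta = 2.5181, eta = 1810.05, t = 1605
t/eta = 1605 / 1810.05 = 0.8867
(t/eta)^beta = 0.8867^2.5181 = 0.7388
R(t) = exp(-0.7388)
R(t) = 0.4777

0.4777


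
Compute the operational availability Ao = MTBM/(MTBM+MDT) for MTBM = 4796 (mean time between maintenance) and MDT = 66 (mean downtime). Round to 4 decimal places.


MTBM = 4796
MDT = 66
MTBM + MDT = 4862
Ao = 4796 / 4862
Ao = 0.9864

0.9864


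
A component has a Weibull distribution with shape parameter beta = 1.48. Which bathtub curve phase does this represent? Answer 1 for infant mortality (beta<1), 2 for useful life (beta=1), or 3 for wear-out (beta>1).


beta = 1.48
Compare beta to 1:
beta < 1 => infant mortality (phase 1)
beta = 1 => useful life (phase 2)
beta > 1 => wear-out (phase 3)
Since beta = 1.48, this is wear-out (increasing failure rate)
Phase = 3

3
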